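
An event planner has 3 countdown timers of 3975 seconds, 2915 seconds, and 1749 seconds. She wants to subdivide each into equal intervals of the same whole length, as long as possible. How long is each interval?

The interval must divide each timer length; the longest such is the gcd.
3975 = 3 × 5^2 × 53
2915 = 5 × 11 × 53
1749 = 3 × 11 × 53
gcd(3975, 2915, 1749) = 53.

53 seconds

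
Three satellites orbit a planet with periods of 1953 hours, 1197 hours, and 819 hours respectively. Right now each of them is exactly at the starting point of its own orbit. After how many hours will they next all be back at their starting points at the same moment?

The first simultaneous occurrence is after LCM of the individual periods.
1953 = 3^2 × 7 × 31
1197 = 3^2 × 7 × 19
819 = 3^2 × 7 × 13
LCM(1953, 1197, 819) = 3^2 × 7 × 13 × 19 × 31 = 482391.

482391 hours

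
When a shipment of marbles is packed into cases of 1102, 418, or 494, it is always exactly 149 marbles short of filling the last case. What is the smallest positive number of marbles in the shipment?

157437

Being 149 short of a full case of size k means N ≡ −149 (mod k), i.e. N + 149 is a multiple of each size.
1102 = 2 × 19 × 29
418 = 2 × 11 × 19
494 = 2 × 13 × 19
LCM(1102, 418, 494) = 2 × 11 × 13 × 19 × 29 = 157586.
Smallest positive N is 157586 − 149 = 157437.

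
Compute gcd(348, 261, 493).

348 = 2^2 × 3 × 29
261 = 3^2 × 29
493 = 17 × 29
gcd(348, 261, 493) = 29.

29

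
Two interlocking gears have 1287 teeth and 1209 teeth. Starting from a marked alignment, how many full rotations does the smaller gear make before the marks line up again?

They are all back at their starting positions together after one LCM of the periods.
1287 = 3^2 × 11 × 13
1209 = 3 × 13 × 31
LCM(1287, 1209) = 3^2 × 11 × 13 × 31 = 39897.
Rotations for period 1209: 39897 / 1209 = 33.

33 rotations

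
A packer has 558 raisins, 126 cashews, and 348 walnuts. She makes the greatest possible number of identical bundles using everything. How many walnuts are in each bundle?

58

Number of bundles = gcd(558, 126, 348).
558 = 2 × 3^2 × 31
126 = 2 × 3^2 × 7
348 = 2^2 × 3 × 29
gcd(558, 126, 348) = 2 × 3 = 6.
walnuts per bundle = 348 / 6 = 58.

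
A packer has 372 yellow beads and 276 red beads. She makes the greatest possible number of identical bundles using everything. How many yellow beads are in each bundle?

31

Number of bundles = gcd(372, 276).
372 = 2^2 × 3 × 31
276 = 2^2 × 3 × 23
gcd(372, 276) = 2^2 × 3 = 12.
yellow beads per bundle = 372 / 12 = 31.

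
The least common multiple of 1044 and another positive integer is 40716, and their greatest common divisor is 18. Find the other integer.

gcd × lcm = product of the two integers, so the other integer is (18 × 40716) / 1044 = 702.

702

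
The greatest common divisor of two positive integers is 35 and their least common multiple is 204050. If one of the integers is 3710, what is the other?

1925

For two integers, gcd × lcm = product, so the other is (35 × 204050) / 3710 = 7141750 / 3710 = 1925.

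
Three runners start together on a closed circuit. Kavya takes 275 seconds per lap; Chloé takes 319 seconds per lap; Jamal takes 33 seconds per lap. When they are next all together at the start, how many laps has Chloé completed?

All finish a whole number of cycles simultaneously at t = LCM of the periods.
275 = 5^2 × 11
319 = 11 × 29
33 = 3 × 11
LCM(275, 319, 33) = 3 × 5^2 × 11 × 29 = 23925.
Laps for period 319: 23925 / 319 = 75.

75 laps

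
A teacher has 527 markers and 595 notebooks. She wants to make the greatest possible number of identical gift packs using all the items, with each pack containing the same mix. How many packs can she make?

17 packs

By the Euclidean algorithm:
595 = 1 × 527 + 68
527 = 7 × 68 + 51
68 = 1 × 51 + 17
51 = 3 × 17 + 0
gcd(527, 595) = 17.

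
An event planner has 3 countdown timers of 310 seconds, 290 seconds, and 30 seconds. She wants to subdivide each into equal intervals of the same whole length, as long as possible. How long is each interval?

The interval must divide each timer length; the longest such is the gcd.
310 = 2 × 5 × 31
290 = 2 × 5 × 29
30 = 2 × 3 × 5
gcd(310, 290, 30) = 2 × 5 = 10.

10 seconds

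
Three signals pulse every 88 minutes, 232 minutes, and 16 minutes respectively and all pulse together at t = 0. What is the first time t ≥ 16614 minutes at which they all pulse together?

20416 minutes

Joint pulses occur at multiples of LCM(88, 232, 16).
88 = 2^3 × 11
232 = 2^3 × 29
16 = 2^4
LCM(88, 232, 16) = 2^4 × 11 × 29 = 5104.
Smallest multiple of 5104 that is ≥ 16614: ⌈16614/5104⌉ × 5104 = 4 × 5104 = 20416.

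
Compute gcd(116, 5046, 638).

116 = 2^2 × 29
5046 = 2 × 3 × 29^2
638 = 2 × 11 × 29
gcd(116, 5046, 638) = 2 × 29 = 58.

58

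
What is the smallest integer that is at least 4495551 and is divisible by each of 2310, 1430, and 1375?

The integer must be a common multiple of 2310, 1430, and 1375, so a multiple of their LCM.
2310 = 2 × 3 × 5 × 7 × 11
1430 = 2 × 5 × 11 × 13
1375 = 5^3 × 11
LCM(2310, 1430, 1375) = 2 × 3 × 5^3 × 7 × 11 × 13 = 750750.
Smallest multiple of 750750 that is ≥ 4495551: ⌈4495551/750750⌉ × 750750 = 6 × 750750 = 4504500.

4504500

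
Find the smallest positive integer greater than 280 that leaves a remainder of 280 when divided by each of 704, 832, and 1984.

N − 280 must be a common multiple of 704, 832, and 1984.
704 = 2^6 × 11
832 = 2^6 × 13
1984 = 2^6 × 31
LCM(704, 832, 1984) = 2^6 × 11 × 13 × 31 = 283712.
Smallest N > 280 is LCM + 280 = 283712 + 280 = 283992.

283992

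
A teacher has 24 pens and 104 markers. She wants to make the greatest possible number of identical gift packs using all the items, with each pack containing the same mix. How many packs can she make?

8 packs

The pack count must divide each quantity, so the greatest is gcd(24, 104).
24 = 2^3 × 3
104 = 2^3 × 13
gcd(24, 104) = 2^3 = 8.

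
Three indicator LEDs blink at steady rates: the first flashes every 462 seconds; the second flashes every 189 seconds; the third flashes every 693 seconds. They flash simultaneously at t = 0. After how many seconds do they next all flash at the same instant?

4158 seconds

The first simultaneous occurrence is after LCM of the individual periods.
462 = 2 × 3 × 7 × 11
189 = 3^3 × 7
693 = 3^2 × 7 × 11
LCM(462, 189, 693) = 2 × 3^3 × 7 × 11 = 4158.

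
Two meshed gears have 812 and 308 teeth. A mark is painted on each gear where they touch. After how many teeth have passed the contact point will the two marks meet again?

8932 teeth

We need the least common multiple of the intervals.
812 = 2^2 × 7 × 29
308 = 2^2 × 7 × 11
LCM(812, 308) = 2^2 × 7 × 11 × 29 = 8932.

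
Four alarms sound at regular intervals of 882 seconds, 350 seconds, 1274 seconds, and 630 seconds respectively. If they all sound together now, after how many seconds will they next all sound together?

286650 seconds

They coincide at every common multiple of the periods; the first is the LCM.
882 = 2 × 3^2 × 7^2
350 = 2 × 5^2 × 7
1274 = 2 × 7^2 × 13
630 = 2 × 3^2 × 5 × 7
LCM(882, 350, 1274, 630) = 2 × 3^2 × 5^2 × 7^2 × 13 = 286650.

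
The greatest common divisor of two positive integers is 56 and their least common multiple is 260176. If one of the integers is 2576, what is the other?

5656

For two integers, gcd × lcm = product, so the other is (56 × 260176) / 2576 = 14569856 / 2576 = 5656.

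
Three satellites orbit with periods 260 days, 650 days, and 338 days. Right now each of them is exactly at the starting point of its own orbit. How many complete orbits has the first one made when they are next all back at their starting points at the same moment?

65 orbits

They are all back at their starting positions together after one LCM of the periods.
260 = 2^2 × 5 × 13
650 = 2 × 5^2 × 13
338 = 2 × 13^2
LCM(260, 650, 338) = 2^2 × 5^2 × 13^2 = 16900.
Orbits for period 260: 16900 / 260 = 65.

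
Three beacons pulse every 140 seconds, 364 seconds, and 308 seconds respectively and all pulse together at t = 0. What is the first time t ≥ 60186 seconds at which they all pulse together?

80080 seconds

Joint pulses occur at multiples of LCM(140, 364, 308).
140 = 2^2 × 5 × 7
364 = 2^2 × 7 × 13
308 = 2^2 × 7 × 11
LCM(140, 364, 308) = 2^2 × 5 × 7 × 11 × 13 = 20020.
Smallest multiple of 20020 that is ≥ 60186: ⌈60186/20020⌉ × 20020 = 4 × 20020 = 80080.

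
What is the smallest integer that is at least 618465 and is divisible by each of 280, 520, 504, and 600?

The integer must be a common multiple of 280, 520, 504, and 600, so a multiple of their LCM.
280 = 2^3 × 5 × 7
520 = 2^3 × 5 × 13
504 = 2^3 × 3^2 × 7
600 = 2^3 × 3 × 5^2
LCM(280, 520, 504, 600) = 2^3 × 3^2 × 5^2 × 7 × 13 = 163800.
Smallest multiple of 163800 that is ≥ 618465: ⌈618465/163800⌉ × 163800 = 4 × 163800 = 655200.

655200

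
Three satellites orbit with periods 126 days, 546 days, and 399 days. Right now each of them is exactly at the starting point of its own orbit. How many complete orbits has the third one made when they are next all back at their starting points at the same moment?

78 orbits

All finish a whole number of cycles simultaneously at t = LCM of the periods.
126 = 2 × 3^2 × 7
546 = 2 × 3 × 7 × 13
399 = 3 × 7 × 19
LCM(126, 546, 399) = 2 × 3^2 × 7 × 13 × 19 = 31122.
Orbits for period 399: 31122 / 399 = 78.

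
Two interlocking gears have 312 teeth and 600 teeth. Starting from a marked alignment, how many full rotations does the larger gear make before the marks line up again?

The first common completion time is the LCM of the periods.
312 = 2^3 × 3 × 13
600 = 2^3 × 3 × 5^2
LCM(312, 600) = 2^3 × 3 × 5^2 × 13 = 7800.
Rotations for period 600: 7800 / 600 = 13.

13 rotations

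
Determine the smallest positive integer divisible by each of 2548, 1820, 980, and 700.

2548 = 2^2 × 7^2 × 13
1820 = 2^2 × 5 × 7 × 13
980 = 2^2 × 5 × 7^2
700 = 2^2 × 5^2 × 7
LCM(2548, 1820, 980, 700) = 2^2 × 5^2 × 7^2 × 13 = 63700.

63700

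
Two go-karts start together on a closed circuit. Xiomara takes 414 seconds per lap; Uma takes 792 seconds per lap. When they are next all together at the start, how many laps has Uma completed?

They are all back at their starting positions together after one LCM of the periods.
414 = 2 × 3^2 × 23
792 = 2^3 × 3^2 × 11
LCM(414, 792) = 2^3 × 3^2 × 11 × 23 = 18216.
Laps for period 792: 18216 / 792 = 23.

23 laps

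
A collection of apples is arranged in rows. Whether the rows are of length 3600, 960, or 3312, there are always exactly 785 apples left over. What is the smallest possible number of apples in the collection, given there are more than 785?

331985

N − 785 must be a common multiple of 3600, 960, and 3312.
3600 = 2^4 × 3^2 × 5^2
960 = 2^6 × 3 × 5
3312 = 2^4 × 3^2 × 23
LCM(3600, 960, 3312) = 2^6 × 3^2 × 5^2 × 23 = 331200.
Smallest N > 785 is LCM + 785 = 331200 + 785 = 331985.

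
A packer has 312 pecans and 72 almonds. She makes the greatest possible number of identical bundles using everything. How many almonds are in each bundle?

3

Number of bundles = gcd(312, 72).
312 = 2^3 × 3 × 13
72 = 2^3 × 3^2
gcd(312, 72) = 2^3 × 3 = 24.
almonds per bundle = 72 / 24 = 3.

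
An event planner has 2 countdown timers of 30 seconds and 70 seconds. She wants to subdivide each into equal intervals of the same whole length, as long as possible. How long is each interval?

The interval must divide each timer length; the longest such is the gcd.
30 = 2 × 3 × 5
70 = 2 × 5 × 7
gcd(30, 70) = 2 × 5 = 10.

10 seconds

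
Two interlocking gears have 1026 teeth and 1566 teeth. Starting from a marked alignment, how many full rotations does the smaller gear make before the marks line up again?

All finish a whole number of cycles simultaneously at t = LCM of the periods.
1026 = 2 × 3^3 × 19
1566 = 2 × 3^3 × 29
LCM(1026, 1566) = 2 × 3^3 × 19 × 29 = 29754.
Rotations for period 1026: 29754 / 1026 = 29.

29 rotations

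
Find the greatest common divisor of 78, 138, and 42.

78 = 2 × 3 × 13
138 = 2 × 3 × 23
42 = 2 × 3 × 7
gcd(78, 138, 42) = 2 × 3 = 6.

6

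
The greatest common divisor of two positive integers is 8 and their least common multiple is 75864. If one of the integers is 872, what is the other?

696

For two integers, gcd × lcm = product, so the other is (8 × 75864) / 872 = 606912 / 872 = 696.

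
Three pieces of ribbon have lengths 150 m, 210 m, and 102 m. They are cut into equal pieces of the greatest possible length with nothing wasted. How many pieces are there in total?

Piece length = gcd(150, 210, 102).
150 = 2 × 3 × 5^2
210 = 2 × 3 × 5 × 7
102 = 2 × 3 × 17
gcd(150, 210, 102) = 2 × 3 = 6.
Total pieces = 150/6 + 210/6 + 102/6 = 25 + 35 + 17 = 77.

77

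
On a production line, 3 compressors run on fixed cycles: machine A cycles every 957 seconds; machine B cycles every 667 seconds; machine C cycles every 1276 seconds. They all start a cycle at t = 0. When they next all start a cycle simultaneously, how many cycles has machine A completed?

92 cycles

The first common completion time is the LCM of the periods.
957 = 3 × 11 × 29
667 = 23 × 29
1276 = 2^2 × 11 × 29
LCM(957, 667, 1276) = 2^2 × 3 × 11 × 23 × 29 = 88044.
Cycles for period 957: 88044 / 957 = 92.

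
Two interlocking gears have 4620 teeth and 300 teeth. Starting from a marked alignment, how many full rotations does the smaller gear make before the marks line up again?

All finish a whole number of cycles simultaneously at t = LCM of the periods.
4620 = 2^2 × 3 × 5 × 7 × 11
300 = 2^2 × 3 × 5^2
LCM(4620, 300) = 2^2 × 3 × 5^2 × 7 × 11 = 23100.
Rotations for period 300: 23100 / 300 = 77.

77 rotations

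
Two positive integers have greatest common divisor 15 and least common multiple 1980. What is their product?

29700

For any two positive integers, gcd × lcm = product = 15 × 1980 = 29700.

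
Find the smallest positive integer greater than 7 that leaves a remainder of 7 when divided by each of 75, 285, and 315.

N − 7 must be a common multiple of 75, 285, and 315.
75 = 3 × 5^2
285 = 3 × 5 × 19
315 = 3^2 × 5 × 7
LCM(75, 285, 315) = 3^2 × 5^2 × 7 × 19 = 29925.
Smallest N > 7 is LCM + 7 = 29925 + 7 = 29932.

29932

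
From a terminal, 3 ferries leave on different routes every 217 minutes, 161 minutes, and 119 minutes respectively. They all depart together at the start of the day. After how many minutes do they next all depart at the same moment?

We need the least common multiple of the intervals.
217 = 7 × 31
161 = 7 × 23
119 = 7 × 17
LCM(217, 161, 119) = 7 × 17 × 23 × 31 = 84847.

84847 minutes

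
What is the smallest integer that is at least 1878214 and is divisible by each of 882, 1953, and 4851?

The integer must be a common multiple of 882, 1953, and 4851, so a multiple of their LCM.
882 = 2 × 3^2 × 7^2
1953 = 3^2 × 7 × 31
4851 = 3^2 × 7^2 × 11
LCM(882, 1953, 4851) = 2 × 3^2 × 7^2 × 11 × 31 = 300762.
Smallest multiple of 300762 that is ≥ 1878214: ⌈1878214/300762⌉ × 300762 = 7 × 300762 = 2105334.

2105334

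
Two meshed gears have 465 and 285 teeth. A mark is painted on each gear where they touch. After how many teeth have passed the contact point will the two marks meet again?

8835 teeth

We need the least common multiple of the intervals.
465 = 3 × 5 × 31
285 = 3 × 5 × 19
LCM(465, 285) = 3 × 5 × 19 × 31 = 8835.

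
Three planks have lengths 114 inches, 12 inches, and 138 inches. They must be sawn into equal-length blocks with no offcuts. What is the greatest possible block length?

6 inches

This is the greatest common divisor of 114, 12, and 138.
114 = 2 × 3 × 19
12 = 2^2 × 3
138 = 2 × 3 × 23
gcd(114, 12, 138) = 2 × 3 = 6.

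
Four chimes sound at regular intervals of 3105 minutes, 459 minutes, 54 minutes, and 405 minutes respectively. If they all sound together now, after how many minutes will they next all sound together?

The first simultaneous occurrence is after LCM of the individual periods.
3105 = 3^3 × 5 × 23
459 = 3^3 × 17
54 = 2 × 3^3
405 = 3^4 × 5
LCM(3105, 459, 54, 405) = 2 × 3^4 × 5 × 17 × 23 = 316710.

316710 minutes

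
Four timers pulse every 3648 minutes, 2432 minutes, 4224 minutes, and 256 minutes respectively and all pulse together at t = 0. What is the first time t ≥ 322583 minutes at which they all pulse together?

Joint pulses occur at multiples of LCM(3648, 2432, 4224, 256).
3648 = 2^6 × 3 × 19
2432 = 2^7 × 19
4224 = 2^7 × 3 × 11
256 = 2^8
LCM(3648, 2432, 4224, 256) = 2^8 × 3 × 11 × 19 = 160512.
Smallest multiple of 160512 that is ≥ 322583: ⌈322583/160512⌉ × 160512 = 3 × 160512 = 481536.

481536 minutes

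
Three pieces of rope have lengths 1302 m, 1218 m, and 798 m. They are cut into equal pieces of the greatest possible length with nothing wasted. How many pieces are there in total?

79

Piece length = gcd(1302, 1218, 798).
1302 = 2 × 3 × 7 × 31
1218 = 2 × 3 × 7 × 29
798 = 2 × 3 × 7 × 19
gcd(1302, 1218, 798) = 2 × 3 × 7 = 42.
Total pieces = 1302/42 + 1218/42 + 798/42 = 31 + 29 + 19 = 79.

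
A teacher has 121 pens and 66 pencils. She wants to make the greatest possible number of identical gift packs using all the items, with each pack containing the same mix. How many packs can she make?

By the Euclidean algorithm:
121 = 1 × 66 + 55
66 = 1 × 55 + 11
55 = 5 × 11 + 0
gcd(121, 66) = 11.

11 packs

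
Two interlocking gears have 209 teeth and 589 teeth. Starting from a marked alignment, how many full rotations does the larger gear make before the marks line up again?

The first common completion time is the LCM of the periods.
209 = 11 × 19
589 = 19 × 31
LCM(209, 589) = 11 × 19 × 31 = 6479.
Rotations for period 589: 6479 / 589 = 11.

11 rotations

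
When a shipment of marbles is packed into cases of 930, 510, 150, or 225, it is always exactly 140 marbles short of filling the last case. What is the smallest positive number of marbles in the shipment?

Being 140 short of a full case of size k means N ≡ −140 (mod k), i.e. N + 140 is a multiple of each size.
930 = 2 × 3 × 5 × 31
510 = 2 × 3 × 5 × 17
150 = 2 × 3 × 5^2
225 = 3^2 × 5^2
LCM(930, 510, 150, 225) = 2 × 3^2 × 5^2 × 17 × 31 = 237150.
Smallest positive N is 237150 − 140 = 237010.

237010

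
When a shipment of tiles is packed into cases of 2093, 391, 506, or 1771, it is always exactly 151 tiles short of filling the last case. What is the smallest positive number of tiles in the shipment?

782631

Being 151 short of a full case of size k means N ≡ −151 (mod k), i.e. N + 151 is a multiple of each size.
2093 = 7 × 13 × 23
391 = 17 × 23
506 = 2 × 11 × 23
1771 = 7 × 11 × 23
LCM(2093, 391, 506, 1771) = 2 × 7 × 11 × 13 × 17 × 23 = 782782.
Smallest positive N is 782782 − 151 = 782631.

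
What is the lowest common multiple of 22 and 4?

44

22 = 2 × 11
4 = 2^2
LCM(22, 4) = 2^2 × 11 = 44.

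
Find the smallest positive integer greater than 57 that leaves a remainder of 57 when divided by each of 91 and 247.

1786

N − 57 must be a common multiple of 91 and 247.
91 = 7 × 13
247 = 13 × 19
LCM(91, 247) = 7 × 13 × 19 = 1729.
Smallest N > 57 is LCM + 57 = 1729 + 57 = 1786.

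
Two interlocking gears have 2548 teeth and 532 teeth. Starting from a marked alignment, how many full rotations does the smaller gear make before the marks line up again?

91 rotations

All finish a whole number of cycles simultaneously at t = LCM of the periods.
2548 = 2^2 × 7^2 × 13
532 = 2^2 × 7 × 19
LCM(2548, 532) = 2^2 × 7^2 × 13 × 19 = 48412.
Rotations for period 532: 48412 / 532 = 91.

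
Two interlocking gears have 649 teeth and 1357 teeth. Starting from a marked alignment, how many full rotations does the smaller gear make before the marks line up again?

All finish a whole number of cycles simultaneously at t = LCM of the periods.
649 = 11 × 59
1357 = 23 × 59
LCM(649, 1357) = 11 × 23 × 59 = 14927.
Rotations for period 649: 14927 / 649 = 23.

23 rotations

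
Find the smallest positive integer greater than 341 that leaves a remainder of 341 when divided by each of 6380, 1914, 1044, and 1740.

57761

N − 341 must be a common multiple of 6380, 1914, 1044, and 1740.
6380 = 2^2 × 5 × 11 × 29
1914 = 2 × 3 × 11 × 29
1044 = 2^2 × 3^2 × 29
1740 = 2^2 × 3 × 5 × 29
LCM(6380, 1914, 1044, 1740) = 2^2 × 3^2 × 5 × 11 × 29 = 57420.
Smallest N > 341 is LCM + 341 = 57420 + 341 = 57761.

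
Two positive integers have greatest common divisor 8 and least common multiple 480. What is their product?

3840

For any two positive integers, gcd × lcm = product = 8 × 480 = 3840.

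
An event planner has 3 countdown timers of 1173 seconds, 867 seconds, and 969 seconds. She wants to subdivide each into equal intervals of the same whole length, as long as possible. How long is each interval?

The interval must divide each timer length; the longest such is the gcd.
1173 = 3 × 17 × 23
867 = 3 × 17^2
969 = 3 × 17 × 19
gcd(1173, 867, 969) = 3 × 17 = 51.

51 seconds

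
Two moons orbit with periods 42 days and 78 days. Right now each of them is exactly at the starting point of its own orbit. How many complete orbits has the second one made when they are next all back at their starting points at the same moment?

7 orbits

The first common completion time is the LCM of the periods.
42 = 2 × 3 × 7
78 = 2 × 3 × 13
LCM(42, 78) = 2 × 3 × 7 × 13 = 546.
Orbits for period 78: 546 / 78 = 7.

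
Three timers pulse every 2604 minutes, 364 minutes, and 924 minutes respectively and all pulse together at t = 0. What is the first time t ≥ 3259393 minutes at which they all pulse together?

3351348 minutes

Joint pulses occur at multiples of LCM(2604, 364, 924).
2604 = 2^2 × 3 × 7 × 31
364 = 2^2 × 7 × 13
924 = 2^2 × 3 × 7 × 11
LCM(2604, 364, 924) = 2^2 × 3 × 7 × 11 × 13 × 31 = 372372.
Smallest multiple of 372372 that is ≥ 3259393: ⌈3259393/372372⌉ × 372372 = 9 × 372372 = 3351348.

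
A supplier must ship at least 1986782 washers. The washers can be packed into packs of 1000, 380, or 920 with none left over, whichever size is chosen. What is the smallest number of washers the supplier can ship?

The number of washers must be a common multiple of 1000, 380, and 920, so a multiple of their LCM.
1000 = 2^3 × 5^3
380 = 2^2 × 5 × 19
920 = 2^3 × 5 × 23
LCM(1000, 380, 920) = 2^3 × 5^3 × 19 × 23 = 437000.
Smallest multiple of 437000 that is ≥ 1986782: ⌈1986782/437000⌉ × 437000 = 5 × 437000 = 2185000.

2185000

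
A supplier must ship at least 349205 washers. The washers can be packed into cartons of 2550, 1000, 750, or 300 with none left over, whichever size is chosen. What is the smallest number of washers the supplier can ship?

357000

The number of washers must be a common multiple of 2550, 1000, 750, and 300, so a multiple of their LCM.
2550 = 2 × 3 × 5^2 × 17
1000 = 2^3 × 5^3
750 = 2 × 3 × 5^3
300 = 2^2 × 3 × 5^2
LCM(2550, 1000, 750, 300) = 2^3 × 3 × 5^3 × 17 = 51000.
Smallest multiple of 51000 that is ≥ 349205: ⌈349205/51000⌉ × 51000 = 7 × 51000 = 357000.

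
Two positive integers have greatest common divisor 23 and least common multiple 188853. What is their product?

For any two positive integers, gcd × lcm = product = 23 × 188853 = 4343619.

4343619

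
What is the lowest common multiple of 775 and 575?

17825

775 = 5^2 × 31
575 = 5^2 × 23
LCM(775, 575) = 5^2 × 23 × 31 = 17825.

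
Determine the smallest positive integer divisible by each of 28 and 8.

28 = 2^2 × 7
8 = 2^3
LCM(28, 8) = 2^3 × 7 = 56.

56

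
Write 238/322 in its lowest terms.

238 = 2 × 7 × 17
322 = 2 × 7 × 23
gcd(238, 322) = 2 × 7 = 14.
Divide numerator and denominator by 14: 238/322 = 17/23.

17/23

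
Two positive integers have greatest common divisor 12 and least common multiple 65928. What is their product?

For any two positive integers, gcd × lcm = product = 12 × 65928 = 791136.

791136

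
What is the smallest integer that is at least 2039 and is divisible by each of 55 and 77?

2310

The integer must be a common multiple of 55 and 77, so a multiple of their LCM.
55 = 5 × 11
77 = 7 × 11
LCM(55, 77) = 5 × 7 × 11 = 385.
Smallest multiple of 385 that is ≥ 2039: ⌈2039/385⌉ × 385 = 6 × 385 = 2310.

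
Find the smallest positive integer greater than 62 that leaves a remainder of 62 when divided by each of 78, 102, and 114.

N − 62 must be a common multiple of 78, 102, and 114.
78 = 2 × 3 × 13
102 = 2 × 3 × 17
114 = 2 × 3 × 19
LCM(78, 102, 114) = 2 × 3 × 13 × 17 × 19 = 25194.
Smallest N > 62 is LCM + 62 = 25194 + 62 = 25256.

25256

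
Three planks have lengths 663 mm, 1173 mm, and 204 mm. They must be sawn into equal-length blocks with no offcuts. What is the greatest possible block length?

The block length must divide every plank, so the greatest is gcd(663, 1173, 204).
663 = 3 × 13 × 17
1173 = 3 × 17 × 23
204 = 2^2 × 3 × 17
gcd(663, 1173, 204) = 3 × 17 = 51.

51 mm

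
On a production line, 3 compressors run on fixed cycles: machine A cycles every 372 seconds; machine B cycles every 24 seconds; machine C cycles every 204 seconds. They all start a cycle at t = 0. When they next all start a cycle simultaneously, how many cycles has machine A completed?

34 cycles

They are all back at their starting positions together after one LCM of the periods.
372 = 2^2 × 3 × 31
24 = 2^3 × 3
204 = 2^2 × 3 × 17
LCM(372, 24, 204) = 2^3 × 3 × 17 × 31 = 12648.
Cycles for period 372: 12648 / 372 = 34.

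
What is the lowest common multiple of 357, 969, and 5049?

671517

357 = 3 × 7 × 17
969 = 3 × 17 × 19
5049 = 3^3 × 11 × 17
LCM(357, 969, 5049) = 3^3 × 7 × 11 × 17 × 19 = 671517.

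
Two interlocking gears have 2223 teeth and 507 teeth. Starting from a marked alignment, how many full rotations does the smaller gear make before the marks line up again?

They are all back at their starting positions together after one LCM of the periods.
2223 = 3^2 × 13 × 19
507 = 3 × 13^2
LCM(2223, 507) = 3^2 × 13^2 × 19 = 28899.
Rotations for period 507: 28899 / 507 = 57.

57 rotations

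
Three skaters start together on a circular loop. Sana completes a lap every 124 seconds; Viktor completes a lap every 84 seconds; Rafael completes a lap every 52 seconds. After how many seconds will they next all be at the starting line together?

33852 seconds

The first simultaneous occurrence is after LCM of the individual periods.
124 = 2^2 × 31
84 = 2^2 × 3 × 7
52 = 2^2 × 13
LCM(124, 84, 52) = 2^2 × 3 × 7 × 13 × 31 = 33852.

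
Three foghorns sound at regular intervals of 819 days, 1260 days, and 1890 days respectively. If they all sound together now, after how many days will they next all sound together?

49140 days

The first simultaneous occurrence is after LCM of the individual periods.
819 = 3^2 × 7 × 13
1260 = 2^2 × 3^2 × 5 × 7
1890 = 2 × 3^3 × 5 × 7
LCM(819, 1260, 1890) = 2^2 × 3^3 × 5 × 7 × 13 = 49140.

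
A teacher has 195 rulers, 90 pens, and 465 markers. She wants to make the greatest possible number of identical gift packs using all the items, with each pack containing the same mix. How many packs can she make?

The pack count must divide each quantity, so the greatest is gcd(195, 90, 465).
195 = 3 × 5 × 13
90 = 2 × 3^2 × 5
465 = 3 × 5 × 31
gcd(195, 90, 465) = 3 × 5 = 15.

15 packs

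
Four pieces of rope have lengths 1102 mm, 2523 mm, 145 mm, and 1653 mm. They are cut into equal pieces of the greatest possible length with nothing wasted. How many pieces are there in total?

Piece length = gcd(1102, 2523, 145, 1653).
1102 = 2 × 19 × 29
2523 = 3 × 29^2
145 = 5 × 29
1653 = 3 × 19 × 29
gcd(1102, 2523, 145, 1653) = 29.
Total pieces = 1102/29 + 2523/29 + 145/29 + 1653/29 = 38 + 87 + 5 + 57 = 187.

187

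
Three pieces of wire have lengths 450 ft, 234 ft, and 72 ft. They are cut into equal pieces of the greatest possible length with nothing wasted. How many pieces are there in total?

Piece length = gcd(450, 234, 72).
450 = 2 × 3^2 × 5^2
234 = 2 × 3^2 × 13
72 = 2^3 × 3^2
gcd(450, 234, 72) = 2 × 3^2 = 18.
Total pieces = 450/18 + 234/18 + 72/18 = 25 + 13 + 4 = 42.

42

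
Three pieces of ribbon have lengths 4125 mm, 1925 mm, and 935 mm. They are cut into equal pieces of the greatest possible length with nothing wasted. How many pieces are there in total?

127

Piece length = gcd(4125, 1925, 935).
4125 = 3 × 5^3 × 11
1925 = 5^2 × 7 × 11
935 = 5 × 11 × 17
gcd(4125, 1925, 935) = 5 × 11 = 55.
Total pieces = 4125/55 + 1925/55 + 935/55 = 75 + 35 + 17 = 127.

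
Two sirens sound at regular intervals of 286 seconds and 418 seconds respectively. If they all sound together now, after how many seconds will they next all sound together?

5434 seconds

They coincide at every common multiple of the periods; the first is the LCM.
286 = 2 × 11 × 13
418 = 2 × 11 × 19
LCM(286, 418) = 2 × 11 × 13 × 19 = 5434.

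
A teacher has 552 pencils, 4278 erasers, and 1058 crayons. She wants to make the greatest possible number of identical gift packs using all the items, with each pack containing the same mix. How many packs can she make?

The pack count must divide each quantity, so the greatest is gcd(552, 4278, 1058).
552 = 2^3 × 3 × 23
4278 = 2 × 3 × 23 × 31
1058 = 2 × 23^2
gcd(552, 4278, 1058) = 2 × 23 = 46.

46 packs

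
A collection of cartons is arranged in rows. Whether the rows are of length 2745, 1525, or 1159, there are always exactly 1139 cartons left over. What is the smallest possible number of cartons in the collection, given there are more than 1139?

N − 1139 must be a common multiple of 2745, 1525, and 1159.
2745 = 3^2 × 5 × 61
1525 = 5^2 × 61
1159 = 19 × 61
LCM(2745, 1525, 1159) = 3^2 × 5^2 × 19 × 61 = 260775.
Smallest N > 1139 is LCM + 1139 = 260775 + 1139 = 261914.

261914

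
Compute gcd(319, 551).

29

319 = 11 × 29
551 = 19 × 29
gcd(319, 551) = 29.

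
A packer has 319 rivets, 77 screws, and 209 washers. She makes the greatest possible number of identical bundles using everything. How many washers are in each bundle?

Number of bundles = gcd(319, 77, 209).
319 = 11 × 29
77 = 7 × 11
209 = 11 × 19
gcd(319, 77, 209) = 11.
washers per bundle = 209 / 11 = 19.

19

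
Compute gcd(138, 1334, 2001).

23

138 = 2 × 3 × 23
1334 = 2 × 23 × 29
2001 = 3 × 23 × 29
gcd(138, 1334, 2001) = 23.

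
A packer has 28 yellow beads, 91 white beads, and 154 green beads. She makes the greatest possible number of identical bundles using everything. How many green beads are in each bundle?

Number of bundles = gcd(28, 91, 154).
28 = 2^2 × 7
91 = 7 × 13
154 = 2 × 7 × 11
gcd(28, 91, 154) = 7.
green beads per bundle = 154 / 7 = 22.

22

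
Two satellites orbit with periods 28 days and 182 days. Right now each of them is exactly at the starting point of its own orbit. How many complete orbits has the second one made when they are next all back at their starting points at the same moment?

The first common completion time is the LCM of the periods.
28 = 2^2 × 7
182 = 2 × 7 × 13
LCM(28, 182) = 2^2 × 7 × 13 = 364.
Orbits for period 182: 364 / 182 = 2.

2 orbits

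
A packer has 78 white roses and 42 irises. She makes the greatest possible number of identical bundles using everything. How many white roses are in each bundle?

13

Number of bundles = gcd(78, 42).
78 = 2 × 3 × 13
42 = 2 × 3 × 7
gcd(78, 42) = 2 × 3 = 6.
white roses per bundle = 78 / 6 = 13.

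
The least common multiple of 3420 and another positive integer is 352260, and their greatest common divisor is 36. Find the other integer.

gcd × lcm = product of the two integers, so the other integer is (36 × 352260) / 3420 = 3708.

3708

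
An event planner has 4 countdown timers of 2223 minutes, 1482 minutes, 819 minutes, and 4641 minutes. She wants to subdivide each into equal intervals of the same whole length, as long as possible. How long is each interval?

The interval must divide each timer length; the longest such is the gcd.
2223 = 3^2 × 13 × 19
1482 = 2 × 3 × 13 × 19
819 = 3^2 × 7 × 13
4641 = 3 × 7 × 13 × 17
gcd(2223, 1482, 819, 4641) = 3 × 13 = 39.

39 minutes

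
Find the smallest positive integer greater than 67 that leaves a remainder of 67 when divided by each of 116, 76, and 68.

N − 67 must be a common multiple of 116, 76, and 68.
116 = 2^2 × 29
76 = 2^2 × 19
68 = 2^2 × 17
LCM(116, 76, 68) = 2^2 × 17 × 19 × 29 = 37468.
Smallest N > 67 is LCM + 67 = 37468 + 67 = 37535.

37535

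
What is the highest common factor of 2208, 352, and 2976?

32

2208 = 2^5 × 3 × 23
352 = 2^5 × 11
2976 = 2^5 × 3 × 31
gcd(2208, 352, 2976) = 2^5 = 32.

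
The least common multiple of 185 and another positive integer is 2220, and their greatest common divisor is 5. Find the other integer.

60

gcd × lcm = product of the two integers, so the other integer is (5 × 2220) / 185 = 60.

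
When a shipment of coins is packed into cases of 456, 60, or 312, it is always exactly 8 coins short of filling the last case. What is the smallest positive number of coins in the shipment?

29632

Being 8 short of a full case of size k means N ≡ −8 (mod k), i.e. N + 8 is a multiple of each size.
456 = 2^3 × 3 × 19
60 = 2^2 × 3 × 5
312 = 2^3 × 3 × 13
LCM(456, 60, 312) = 2^3 × 3 × 5 × 13 × 19 = 29640.
Smallest positive N is 29640 − 8 = 29632.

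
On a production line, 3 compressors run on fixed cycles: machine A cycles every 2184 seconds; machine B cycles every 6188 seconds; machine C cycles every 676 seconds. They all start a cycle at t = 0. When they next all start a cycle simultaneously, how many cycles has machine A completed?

They are all back at their starting positions together after one LCM of the periods.
2184 = 2^3 × 3 × 7 × 13
6188 = 2^2 × 7 × 13 × 17
676 = 2^2 × 13^2
LCM(2184, 6188, 676) = 2^3 × 3 × 7 × 13^2 × 17 = 482664.
Cycles for period 2184: 482664 / 2184 = 221.

221 cycles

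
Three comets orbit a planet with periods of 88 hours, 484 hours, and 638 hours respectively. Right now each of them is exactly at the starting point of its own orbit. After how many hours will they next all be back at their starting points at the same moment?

28072 hours

They coincide at every common multiple of the periods; the first is the LCM.
88 = 2^3 × 11
484 = 2^2 × 11^2
638 = 2 × 11 × 29
LCM(88, 484, 638) = 2^3 × 11^2 × 29 = 28072.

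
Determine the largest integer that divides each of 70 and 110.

70 = 2 × 5 × 7
110 = 2 × 5 × 11
gcd(70, 110) = 2 × 5 = 10.

10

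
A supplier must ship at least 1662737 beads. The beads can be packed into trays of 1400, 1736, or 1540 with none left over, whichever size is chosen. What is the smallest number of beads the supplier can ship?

1909600

The number of beads must be a common multiple of 1400, 1736, and 1540, so a multiple of their LCM.
1400 = 2^3 × 5^2 × 7
1736 = 2^3 × 7 × 31
1540 = 2^2 × 5 × 7 × 11
LCM(1400, 1736, 1540) = 2^3 × 5^2 × 7 × 11 × 31 = 477400.
Smallest multiple of 477400 that is ≥ 1662737: ⌈1662737/477400⌉ × 477400 = 4 × 477400 = 1909600.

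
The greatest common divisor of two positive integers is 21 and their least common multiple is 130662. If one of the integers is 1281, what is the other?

2142

For two integers, gcd × lcm = product, so the other is (21 × 130662) / 1281 = 2743902 / 1281 = 2142.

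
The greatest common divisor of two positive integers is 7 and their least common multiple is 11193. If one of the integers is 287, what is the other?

273

For two integers, gcd × lcm = product, so the other is (7 × 11193) / 287 = 78351 / 287 = 273.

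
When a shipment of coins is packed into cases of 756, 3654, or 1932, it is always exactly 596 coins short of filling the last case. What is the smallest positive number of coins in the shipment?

Being 596 short of a full case of size k means N ≡ −596 (mod k), i.e. N + 596 is a multiple of each size.
756 = 2^2 × 3^3 × 7
3654 = 2 × 3^2 × 7 × 29
1932 = 2^2 × 3 × 7 × 23
LCM(756, 3654, 1932) = 2^2 × 3^3 × 7 × 23 × 29 = 504252.
Smallest positive N is 504252 − 596 = 503656.

503656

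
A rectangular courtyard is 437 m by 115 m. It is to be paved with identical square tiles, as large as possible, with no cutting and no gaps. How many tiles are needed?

Tile side = gcd(437, 115).
437 = 19 × 23
115 = 5 × 23
gcd(437, 115) = 23.
Tiles: (437/23) × (115/23) = 19 × 5 = 95.

95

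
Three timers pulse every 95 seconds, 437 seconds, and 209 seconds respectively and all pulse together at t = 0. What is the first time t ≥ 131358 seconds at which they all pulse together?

Joint pulses occur at multiples of LCM(95, 437, 209).
95 = 5 × 19
437 = 19 × 23
209 = 11 × 19
LCM(95, 437, 209) = 5 × 11 × 19 × 23 = 24035.
Smallest multiple of 24035 that is ≥ 131358: ⌈131358/24035⌉ × 24035 = 6 × 24035 = 144210.

144210 seconds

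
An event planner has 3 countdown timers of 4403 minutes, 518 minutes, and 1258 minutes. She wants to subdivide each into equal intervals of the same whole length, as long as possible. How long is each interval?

The interval must divide each timer length; the longest such is the gcd.
4403 = 7 × 17 × 37
518 = 2 × 7 × 37
1258 = 2 × 17 × 37
gcd(4403, 518, 1258) = 37.

37 minutes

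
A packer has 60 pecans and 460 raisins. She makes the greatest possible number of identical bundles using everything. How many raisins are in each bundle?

Number of bundles = gcd(60, 460).
60 = 2^2 × 3 × 5
460 = 2^2 × 5 × 23
gcd(60, 460) = 2^2 × 5 = 20.
raisins per bundle = 460 / 20 = 23.

23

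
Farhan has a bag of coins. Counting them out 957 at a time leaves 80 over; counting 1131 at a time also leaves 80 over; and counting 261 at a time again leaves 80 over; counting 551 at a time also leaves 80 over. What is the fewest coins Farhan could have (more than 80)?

N − 80 must be a common multiple of 957, 1131, 261, and 551.
957 = 3 × 11 × 29
1131 = 3 × 13 × 29
261 = 3^2 × 29
551 = 19 × 29
LCM(957, 1131, 261, 551) = 3^2 × 11 × 13 × 19 × 29 = 709137.
Smallest N > 80 is LCM + 80 = 709137 + 80 = 709217.

709217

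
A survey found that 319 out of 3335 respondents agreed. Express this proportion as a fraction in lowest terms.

11/115

319 = 11 × 29
3335 = 5 × 23 × 29
gcd(319, 3335) = 29.
Divide numerator and denominator by 29: 319/3335 = 11/115.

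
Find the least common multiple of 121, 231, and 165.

12705

121 = 11^2
231 = 3 × 7 × 11
165 = 3 × 5 × 11
LCM(121, 231, 165) = 3 × 5 × 7 × 11^2 = 12705.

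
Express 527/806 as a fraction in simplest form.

17/26

527 = 17 × 31
806 = 2 × 13 × 31
gcd(527, 806) = 31.
Divide numerator and denominator by 31: 527/806 = 17/26.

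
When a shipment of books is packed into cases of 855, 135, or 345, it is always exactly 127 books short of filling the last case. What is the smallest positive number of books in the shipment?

58868

Being 127 short of a full case of size k means N ≡ −127 (mod k), i.e. N + 127 is a multiple of each size.
855 = 3^2 × 5 × 19
135 = 3^3 × 5
345 = 3 × 5 × 23
LCM(855, 135, 345) = 3^3 × 5 × 19 × 23 = 58995.
Smallest positive N is 58995 − 127 = 58868.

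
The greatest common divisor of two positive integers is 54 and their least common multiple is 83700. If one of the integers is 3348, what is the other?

1350

For two integers, gcd × lcm = product, so the other is (54 × 83700) / 3348 = 4519800 / 3348 = 1350.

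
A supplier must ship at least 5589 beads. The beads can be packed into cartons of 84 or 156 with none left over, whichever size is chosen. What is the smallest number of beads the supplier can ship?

The number of beads must be a common multiple of 84 and 156, so a multiple of their LCM.
84 = 2^2 × 3 × 7
156 = 2^2 × 3 × 13
LCM(84, 156) = 2^2 × 3 × 7 × 13 = 1092.
Smallest multiple of 1092 that is ≥ 5589: ⌈5589/1092⌉ × 1092 = 6 × 1092 = 6552.

6552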